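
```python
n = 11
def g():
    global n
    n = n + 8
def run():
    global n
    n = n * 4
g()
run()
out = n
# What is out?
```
76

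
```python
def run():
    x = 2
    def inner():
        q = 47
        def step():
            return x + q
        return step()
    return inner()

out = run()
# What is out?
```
49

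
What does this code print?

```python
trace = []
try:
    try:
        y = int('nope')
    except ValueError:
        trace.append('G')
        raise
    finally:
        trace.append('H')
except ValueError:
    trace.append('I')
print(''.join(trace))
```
GHI

finally runs before re-raised exception propagates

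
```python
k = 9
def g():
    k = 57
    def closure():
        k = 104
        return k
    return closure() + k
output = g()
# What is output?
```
161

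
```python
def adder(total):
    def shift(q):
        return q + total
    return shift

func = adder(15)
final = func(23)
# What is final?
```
38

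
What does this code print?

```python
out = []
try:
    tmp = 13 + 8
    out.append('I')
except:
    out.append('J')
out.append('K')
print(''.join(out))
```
IK

No exception, try block completes normally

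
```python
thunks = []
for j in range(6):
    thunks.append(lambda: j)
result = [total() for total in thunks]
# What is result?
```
[5, 5, 5, 5, 5, 5]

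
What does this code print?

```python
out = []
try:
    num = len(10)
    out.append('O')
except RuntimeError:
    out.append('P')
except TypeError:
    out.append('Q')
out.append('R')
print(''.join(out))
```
QR

TypeError is caught by its specific handler, not RuntimeError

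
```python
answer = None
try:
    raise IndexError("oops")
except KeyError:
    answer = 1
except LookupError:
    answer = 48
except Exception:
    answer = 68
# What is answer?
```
48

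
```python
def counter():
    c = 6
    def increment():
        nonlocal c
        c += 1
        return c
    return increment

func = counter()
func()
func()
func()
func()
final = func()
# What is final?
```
11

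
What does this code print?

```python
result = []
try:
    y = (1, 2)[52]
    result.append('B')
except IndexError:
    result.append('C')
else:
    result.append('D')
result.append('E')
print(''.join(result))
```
CE

else block skipped when exception is caught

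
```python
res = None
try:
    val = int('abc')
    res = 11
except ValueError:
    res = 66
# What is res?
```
66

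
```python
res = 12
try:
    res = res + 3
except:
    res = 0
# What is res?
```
15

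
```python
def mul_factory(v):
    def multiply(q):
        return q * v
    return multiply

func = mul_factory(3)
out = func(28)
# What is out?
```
84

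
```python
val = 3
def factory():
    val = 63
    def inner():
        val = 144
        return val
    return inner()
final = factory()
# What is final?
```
144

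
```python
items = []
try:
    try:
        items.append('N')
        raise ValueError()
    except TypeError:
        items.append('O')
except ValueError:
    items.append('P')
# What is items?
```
['N', 'P']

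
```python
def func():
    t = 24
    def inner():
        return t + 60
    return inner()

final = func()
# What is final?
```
84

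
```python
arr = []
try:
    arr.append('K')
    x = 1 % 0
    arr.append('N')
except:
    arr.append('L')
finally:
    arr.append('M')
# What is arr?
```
['K', 'L', 'M']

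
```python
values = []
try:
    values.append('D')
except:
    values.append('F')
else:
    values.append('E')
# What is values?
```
['D', 'E']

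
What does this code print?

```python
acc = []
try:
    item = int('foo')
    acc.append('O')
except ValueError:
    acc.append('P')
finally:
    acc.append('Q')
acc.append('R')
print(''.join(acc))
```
PQR

finally always runs, even after exception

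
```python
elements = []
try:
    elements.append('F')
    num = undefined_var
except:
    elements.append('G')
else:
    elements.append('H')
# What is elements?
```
['F', 'G']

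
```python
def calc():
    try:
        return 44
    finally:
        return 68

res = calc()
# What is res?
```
68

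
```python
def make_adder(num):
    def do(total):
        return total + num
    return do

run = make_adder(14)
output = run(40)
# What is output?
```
54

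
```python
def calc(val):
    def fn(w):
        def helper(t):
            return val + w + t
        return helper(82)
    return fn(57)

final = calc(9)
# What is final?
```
148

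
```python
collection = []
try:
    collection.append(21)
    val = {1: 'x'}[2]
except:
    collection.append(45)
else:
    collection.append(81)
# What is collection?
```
[21, 45]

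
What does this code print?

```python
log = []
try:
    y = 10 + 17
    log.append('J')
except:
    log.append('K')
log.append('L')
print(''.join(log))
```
JL

No exception, try block completes normally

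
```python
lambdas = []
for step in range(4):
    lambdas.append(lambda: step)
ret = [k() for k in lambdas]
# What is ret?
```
[3, 3, 3, 3]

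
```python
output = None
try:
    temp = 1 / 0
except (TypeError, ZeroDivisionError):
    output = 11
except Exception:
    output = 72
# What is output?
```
11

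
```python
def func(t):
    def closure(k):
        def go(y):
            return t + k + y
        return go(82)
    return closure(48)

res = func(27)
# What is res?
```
157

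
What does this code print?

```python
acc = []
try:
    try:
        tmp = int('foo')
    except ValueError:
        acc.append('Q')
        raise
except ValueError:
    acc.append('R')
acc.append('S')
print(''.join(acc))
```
QRS

raise without argument re-raises current exception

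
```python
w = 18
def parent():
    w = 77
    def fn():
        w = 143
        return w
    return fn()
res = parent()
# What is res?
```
143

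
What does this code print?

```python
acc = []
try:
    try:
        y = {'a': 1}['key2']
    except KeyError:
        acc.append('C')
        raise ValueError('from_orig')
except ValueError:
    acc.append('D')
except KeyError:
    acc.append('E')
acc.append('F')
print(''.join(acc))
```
CDF

ValueError raised and caught, original KeyError not re-raised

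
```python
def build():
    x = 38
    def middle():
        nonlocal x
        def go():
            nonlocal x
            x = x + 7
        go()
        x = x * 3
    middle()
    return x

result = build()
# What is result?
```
135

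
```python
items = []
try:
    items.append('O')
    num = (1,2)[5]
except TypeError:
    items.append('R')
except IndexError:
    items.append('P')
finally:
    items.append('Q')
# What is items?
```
['O', 'P', 'Q']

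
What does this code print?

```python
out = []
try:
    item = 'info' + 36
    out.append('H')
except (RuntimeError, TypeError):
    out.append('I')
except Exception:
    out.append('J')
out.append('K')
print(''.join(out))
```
IK

TypeError matches tuple containing it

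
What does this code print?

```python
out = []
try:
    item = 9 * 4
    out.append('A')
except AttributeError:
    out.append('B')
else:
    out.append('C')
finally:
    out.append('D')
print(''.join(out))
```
ACD

else runs before finally when no exception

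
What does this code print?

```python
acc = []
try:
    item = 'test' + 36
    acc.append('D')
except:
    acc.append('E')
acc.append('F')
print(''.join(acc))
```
EF

Exception raised in try, caught by bare except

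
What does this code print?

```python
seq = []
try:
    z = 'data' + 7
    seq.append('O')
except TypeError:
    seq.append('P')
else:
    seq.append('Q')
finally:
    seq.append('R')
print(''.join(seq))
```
PR

Exception: except runs, else skipped, finally runs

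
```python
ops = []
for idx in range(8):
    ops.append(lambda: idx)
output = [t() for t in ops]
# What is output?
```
[7, 7, 7, 7, 7, 7, 7, 7]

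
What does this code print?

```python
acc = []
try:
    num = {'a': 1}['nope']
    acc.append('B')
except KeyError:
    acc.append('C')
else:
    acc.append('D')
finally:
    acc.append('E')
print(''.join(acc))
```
CE

Exception: except runs, else skipped, finally runs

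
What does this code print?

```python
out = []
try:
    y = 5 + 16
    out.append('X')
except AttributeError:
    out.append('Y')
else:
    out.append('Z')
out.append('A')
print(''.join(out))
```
XZA

else block runs when no exception occurs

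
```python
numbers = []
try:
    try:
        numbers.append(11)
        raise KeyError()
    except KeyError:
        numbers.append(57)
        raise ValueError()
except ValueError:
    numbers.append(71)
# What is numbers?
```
[11, 57, 71]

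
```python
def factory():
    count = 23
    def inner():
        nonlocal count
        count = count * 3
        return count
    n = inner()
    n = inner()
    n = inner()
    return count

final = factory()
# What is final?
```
621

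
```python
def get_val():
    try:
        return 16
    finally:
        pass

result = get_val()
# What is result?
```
16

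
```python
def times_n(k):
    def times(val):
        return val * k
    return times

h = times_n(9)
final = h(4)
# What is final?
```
36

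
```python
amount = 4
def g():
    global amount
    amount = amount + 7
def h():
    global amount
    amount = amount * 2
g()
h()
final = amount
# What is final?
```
22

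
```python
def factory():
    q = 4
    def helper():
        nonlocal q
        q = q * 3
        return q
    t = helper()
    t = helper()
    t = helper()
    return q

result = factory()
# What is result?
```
108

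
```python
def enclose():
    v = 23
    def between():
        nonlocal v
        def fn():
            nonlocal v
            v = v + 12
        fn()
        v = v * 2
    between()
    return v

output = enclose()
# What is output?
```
70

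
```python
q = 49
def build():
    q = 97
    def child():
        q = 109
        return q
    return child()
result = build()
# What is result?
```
109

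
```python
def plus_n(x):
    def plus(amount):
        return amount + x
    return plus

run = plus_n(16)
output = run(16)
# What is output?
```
32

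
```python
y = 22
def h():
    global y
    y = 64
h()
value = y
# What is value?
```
64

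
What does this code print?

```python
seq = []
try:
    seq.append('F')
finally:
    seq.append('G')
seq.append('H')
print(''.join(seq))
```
FGH

try/finally without except, no exception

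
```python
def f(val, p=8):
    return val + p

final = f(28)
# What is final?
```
36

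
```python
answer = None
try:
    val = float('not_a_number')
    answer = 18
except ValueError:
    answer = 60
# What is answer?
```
60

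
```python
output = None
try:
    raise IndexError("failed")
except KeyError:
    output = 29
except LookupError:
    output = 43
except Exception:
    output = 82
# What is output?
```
43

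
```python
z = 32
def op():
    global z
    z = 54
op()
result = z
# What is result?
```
54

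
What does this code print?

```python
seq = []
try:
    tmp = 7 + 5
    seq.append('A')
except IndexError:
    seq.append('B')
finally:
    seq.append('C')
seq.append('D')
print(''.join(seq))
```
ACD

finally runs after normal execution too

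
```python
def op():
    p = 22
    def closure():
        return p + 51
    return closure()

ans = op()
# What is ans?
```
73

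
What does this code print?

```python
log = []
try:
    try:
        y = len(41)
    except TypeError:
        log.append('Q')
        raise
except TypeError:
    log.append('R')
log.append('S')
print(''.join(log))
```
QRS

raise without argument re-raises current exception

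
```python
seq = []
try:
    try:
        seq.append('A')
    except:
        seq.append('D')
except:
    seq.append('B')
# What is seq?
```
['A']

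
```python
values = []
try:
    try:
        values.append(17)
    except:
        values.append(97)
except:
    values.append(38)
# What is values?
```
[17]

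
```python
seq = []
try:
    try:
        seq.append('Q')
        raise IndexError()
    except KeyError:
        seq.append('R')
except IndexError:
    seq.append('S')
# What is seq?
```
['Q', 'S']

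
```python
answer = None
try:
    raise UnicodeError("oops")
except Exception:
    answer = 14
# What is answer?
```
14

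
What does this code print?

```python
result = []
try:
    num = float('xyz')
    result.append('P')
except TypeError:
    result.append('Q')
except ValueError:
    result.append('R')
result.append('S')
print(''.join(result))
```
RS

ValueError is caught by its specific handler, not TypeError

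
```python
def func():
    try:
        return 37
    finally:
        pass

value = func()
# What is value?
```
37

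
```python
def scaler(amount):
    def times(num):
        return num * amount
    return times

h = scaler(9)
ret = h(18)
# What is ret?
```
162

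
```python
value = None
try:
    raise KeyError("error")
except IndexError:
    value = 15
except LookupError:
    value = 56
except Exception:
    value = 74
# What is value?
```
56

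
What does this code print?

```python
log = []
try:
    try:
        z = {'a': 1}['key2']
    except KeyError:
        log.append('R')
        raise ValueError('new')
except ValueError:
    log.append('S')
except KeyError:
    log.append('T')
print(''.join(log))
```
RS

New ValueError raised, caught by outer ValueError handler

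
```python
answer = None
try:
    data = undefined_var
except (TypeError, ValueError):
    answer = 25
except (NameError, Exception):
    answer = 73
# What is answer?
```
73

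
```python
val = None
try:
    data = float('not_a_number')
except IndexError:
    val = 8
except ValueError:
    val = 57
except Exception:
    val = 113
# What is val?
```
57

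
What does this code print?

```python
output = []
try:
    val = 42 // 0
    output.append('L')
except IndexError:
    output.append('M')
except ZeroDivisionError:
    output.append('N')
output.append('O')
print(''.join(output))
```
NO

ZeroDivisionError is caught by its specific handler, not IndexError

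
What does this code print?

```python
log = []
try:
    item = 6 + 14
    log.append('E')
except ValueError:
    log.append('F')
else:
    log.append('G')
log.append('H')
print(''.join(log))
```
EGH

else block runs when no exception occurs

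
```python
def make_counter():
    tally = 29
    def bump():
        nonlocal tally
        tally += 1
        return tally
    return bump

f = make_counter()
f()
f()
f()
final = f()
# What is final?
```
33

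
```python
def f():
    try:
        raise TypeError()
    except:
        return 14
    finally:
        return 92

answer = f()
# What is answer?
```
92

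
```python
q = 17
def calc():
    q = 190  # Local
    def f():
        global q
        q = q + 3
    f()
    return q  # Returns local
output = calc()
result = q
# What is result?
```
20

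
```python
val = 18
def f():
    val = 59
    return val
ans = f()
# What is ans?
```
59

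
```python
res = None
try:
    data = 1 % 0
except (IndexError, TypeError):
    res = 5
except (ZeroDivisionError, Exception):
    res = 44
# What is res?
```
44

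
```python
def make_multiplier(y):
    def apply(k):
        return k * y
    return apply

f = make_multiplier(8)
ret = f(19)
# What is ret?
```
152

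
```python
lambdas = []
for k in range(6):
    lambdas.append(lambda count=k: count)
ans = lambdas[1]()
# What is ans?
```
1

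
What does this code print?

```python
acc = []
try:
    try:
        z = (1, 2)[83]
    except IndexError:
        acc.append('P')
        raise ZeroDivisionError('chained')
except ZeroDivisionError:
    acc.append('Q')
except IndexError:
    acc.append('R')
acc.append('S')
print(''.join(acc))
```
PQS

ZeroDivisionError raised and caught, original IndexError not re-raised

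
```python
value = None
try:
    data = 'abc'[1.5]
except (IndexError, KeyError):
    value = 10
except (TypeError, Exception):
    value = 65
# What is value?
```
65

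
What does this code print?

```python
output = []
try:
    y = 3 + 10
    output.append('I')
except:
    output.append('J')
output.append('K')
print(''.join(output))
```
IK

No exception, try block completes normally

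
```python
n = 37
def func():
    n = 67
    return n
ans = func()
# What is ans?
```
67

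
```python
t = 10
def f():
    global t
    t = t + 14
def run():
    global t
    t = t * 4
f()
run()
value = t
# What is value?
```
96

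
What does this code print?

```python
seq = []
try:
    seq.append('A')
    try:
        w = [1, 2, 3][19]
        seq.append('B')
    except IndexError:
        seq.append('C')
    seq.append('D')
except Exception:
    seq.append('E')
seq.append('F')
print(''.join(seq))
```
ACDF

Inner exception caught by inner handler, outer continues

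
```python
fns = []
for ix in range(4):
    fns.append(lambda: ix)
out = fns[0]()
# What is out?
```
3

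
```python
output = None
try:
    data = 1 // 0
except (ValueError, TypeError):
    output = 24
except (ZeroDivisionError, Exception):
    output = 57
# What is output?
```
57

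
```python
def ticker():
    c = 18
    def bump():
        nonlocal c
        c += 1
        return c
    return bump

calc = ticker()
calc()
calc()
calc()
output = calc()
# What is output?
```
22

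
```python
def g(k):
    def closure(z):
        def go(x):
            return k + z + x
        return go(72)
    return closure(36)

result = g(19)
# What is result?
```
127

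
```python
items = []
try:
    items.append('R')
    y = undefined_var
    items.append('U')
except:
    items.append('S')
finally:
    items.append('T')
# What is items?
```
['R', 'S', 'T']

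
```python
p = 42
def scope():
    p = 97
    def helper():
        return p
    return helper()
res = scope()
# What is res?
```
97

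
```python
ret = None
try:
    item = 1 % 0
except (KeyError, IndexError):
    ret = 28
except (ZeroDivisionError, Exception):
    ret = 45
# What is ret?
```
45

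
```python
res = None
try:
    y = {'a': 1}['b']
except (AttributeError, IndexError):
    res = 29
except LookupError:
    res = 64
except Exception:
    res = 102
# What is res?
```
64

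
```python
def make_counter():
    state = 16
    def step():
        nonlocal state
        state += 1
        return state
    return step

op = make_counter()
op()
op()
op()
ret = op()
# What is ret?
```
20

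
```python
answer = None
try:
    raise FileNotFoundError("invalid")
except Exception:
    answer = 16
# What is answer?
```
16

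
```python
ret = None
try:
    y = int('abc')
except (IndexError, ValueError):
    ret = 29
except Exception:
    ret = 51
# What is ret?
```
29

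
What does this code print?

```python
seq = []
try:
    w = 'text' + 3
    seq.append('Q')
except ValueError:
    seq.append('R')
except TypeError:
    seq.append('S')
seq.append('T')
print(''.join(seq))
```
ST

TypeError is caught by its specific handler, not ValueError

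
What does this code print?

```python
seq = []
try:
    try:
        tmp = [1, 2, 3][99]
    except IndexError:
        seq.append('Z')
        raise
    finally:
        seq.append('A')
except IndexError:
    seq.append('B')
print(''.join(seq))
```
ZAB

finally runs before re-raised exception propagates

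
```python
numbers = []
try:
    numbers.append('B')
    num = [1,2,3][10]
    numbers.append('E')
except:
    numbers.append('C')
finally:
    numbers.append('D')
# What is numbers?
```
['B', 'C', 'D']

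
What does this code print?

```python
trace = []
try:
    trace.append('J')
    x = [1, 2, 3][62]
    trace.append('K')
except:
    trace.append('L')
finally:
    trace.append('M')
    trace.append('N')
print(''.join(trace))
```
JLMN

Code before exception runs, then except, then all of finally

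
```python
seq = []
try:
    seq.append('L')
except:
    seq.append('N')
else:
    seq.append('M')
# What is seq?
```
['L', 'M']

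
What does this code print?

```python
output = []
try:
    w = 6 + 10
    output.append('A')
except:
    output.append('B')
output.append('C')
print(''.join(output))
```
AC

No exception, try block completes normally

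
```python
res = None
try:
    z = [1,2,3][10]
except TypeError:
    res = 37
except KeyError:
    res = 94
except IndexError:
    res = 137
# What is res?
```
137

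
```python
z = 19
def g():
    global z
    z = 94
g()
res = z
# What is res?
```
94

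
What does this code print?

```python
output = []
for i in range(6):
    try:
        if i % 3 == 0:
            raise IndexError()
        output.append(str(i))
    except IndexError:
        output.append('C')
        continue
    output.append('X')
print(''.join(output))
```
C1X2XC4X5X

continue in except skips rest of loop body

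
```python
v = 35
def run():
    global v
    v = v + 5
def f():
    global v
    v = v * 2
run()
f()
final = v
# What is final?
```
80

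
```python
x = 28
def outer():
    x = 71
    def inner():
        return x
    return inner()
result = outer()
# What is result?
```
71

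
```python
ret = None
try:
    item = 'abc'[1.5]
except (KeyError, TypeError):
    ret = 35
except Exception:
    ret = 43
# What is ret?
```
35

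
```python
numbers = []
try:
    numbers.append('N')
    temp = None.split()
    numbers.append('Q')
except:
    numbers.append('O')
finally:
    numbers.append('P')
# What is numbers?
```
['N', 'O', 'P']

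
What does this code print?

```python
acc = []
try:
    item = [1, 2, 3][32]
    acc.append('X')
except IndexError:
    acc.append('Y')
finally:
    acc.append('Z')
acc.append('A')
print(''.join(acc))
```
YZA

finally always runs, even after exception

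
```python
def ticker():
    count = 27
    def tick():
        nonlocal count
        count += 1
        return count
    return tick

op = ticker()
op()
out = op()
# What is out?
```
29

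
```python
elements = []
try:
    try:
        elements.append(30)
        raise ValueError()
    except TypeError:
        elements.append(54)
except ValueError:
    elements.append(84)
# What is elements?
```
[30, 84]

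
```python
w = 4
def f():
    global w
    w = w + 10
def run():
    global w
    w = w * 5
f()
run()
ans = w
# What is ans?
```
70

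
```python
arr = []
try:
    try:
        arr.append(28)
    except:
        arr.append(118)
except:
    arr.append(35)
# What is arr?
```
[28]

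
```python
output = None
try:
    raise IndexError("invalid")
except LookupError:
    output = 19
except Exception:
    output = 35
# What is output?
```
19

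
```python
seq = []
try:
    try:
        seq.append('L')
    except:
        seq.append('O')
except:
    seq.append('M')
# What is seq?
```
['L']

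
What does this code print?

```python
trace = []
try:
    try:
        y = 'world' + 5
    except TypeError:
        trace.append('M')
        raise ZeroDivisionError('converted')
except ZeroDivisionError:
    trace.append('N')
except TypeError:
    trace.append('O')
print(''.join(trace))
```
MN

New ZeroDivisionError raised, caught by outer ZeroDivisionError handler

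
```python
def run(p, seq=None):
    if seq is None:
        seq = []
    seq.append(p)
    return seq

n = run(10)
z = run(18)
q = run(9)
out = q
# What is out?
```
[9]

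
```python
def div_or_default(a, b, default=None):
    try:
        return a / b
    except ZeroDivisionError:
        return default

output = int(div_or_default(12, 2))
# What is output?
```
6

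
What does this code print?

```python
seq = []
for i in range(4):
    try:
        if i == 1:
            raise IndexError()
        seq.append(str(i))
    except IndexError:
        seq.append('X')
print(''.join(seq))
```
0X23

Exception on i=1 caught, loop continues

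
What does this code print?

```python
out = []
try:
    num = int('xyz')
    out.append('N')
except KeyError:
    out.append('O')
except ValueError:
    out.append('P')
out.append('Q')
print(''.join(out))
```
PQ

ValueError is caught by its specific handler, not KeyError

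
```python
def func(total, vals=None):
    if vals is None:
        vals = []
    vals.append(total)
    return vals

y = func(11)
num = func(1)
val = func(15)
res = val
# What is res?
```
[15]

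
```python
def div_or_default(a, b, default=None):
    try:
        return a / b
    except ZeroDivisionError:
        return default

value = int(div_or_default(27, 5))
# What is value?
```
5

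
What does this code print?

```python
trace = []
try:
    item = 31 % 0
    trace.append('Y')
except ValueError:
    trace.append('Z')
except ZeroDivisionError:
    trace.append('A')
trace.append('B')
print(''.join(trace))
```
AB

ZeroDivisionError is caught by its specific handler, not ValueError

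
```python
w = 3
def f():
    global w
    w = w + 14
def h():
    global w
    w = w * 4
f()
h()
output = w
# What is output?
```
68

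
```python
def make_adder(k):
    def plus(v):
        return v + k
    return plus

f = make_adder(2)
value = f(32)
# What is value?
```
34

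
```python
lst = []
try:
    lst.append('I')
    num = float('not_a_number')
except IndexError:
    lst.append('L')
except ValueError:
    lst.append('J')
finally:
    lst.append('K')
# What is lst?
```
['I', 'J', 'K']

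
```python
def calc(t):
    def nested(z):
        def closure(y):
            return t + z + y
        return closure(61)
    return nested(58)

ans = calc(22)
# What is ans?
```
141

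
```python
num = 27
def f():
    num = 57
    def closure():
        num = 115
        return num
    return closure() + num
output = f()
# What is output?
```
172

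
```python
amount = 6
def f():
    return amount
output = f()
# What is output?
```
6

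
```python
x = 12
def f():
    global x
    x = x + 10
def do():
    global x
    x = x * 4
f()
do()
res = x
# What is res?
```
88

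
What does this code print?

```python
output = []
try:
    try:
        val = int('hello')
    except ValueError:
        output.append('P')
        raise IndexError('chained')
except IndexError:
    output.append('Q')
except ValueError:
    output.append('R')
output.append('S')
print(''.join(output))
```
PQS

IndexError raised and caught, original ValueError not re-raised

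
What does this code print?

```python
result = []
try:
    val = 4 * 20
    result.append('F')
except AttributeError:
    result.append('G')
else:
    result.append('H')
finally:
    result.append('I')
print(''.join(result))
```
FHI

else runs before finally when no exception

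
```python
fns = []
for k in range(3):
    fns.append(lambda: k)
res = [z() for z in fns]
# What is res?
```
[2, 2, 2]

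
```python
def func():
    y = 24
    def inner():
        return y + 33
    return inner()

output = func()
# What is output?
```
57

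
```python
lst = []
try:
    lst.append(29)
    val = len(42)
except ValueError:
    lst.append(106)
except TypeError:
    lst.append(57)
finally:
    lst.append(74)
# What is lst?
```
[29, 57, 74]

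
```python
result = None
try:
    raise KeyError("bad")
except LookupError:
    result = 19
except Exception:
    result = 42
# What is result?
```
19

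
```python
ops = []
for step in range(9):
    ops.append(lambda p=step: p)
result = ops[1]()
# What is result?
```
1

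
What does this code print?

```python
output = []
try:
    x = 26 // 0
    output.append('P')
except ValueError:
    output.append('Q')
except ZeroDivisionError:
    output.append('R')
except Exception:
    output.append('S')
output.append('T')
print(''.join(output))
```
RT

ZeroDivisionError matches before generic Exception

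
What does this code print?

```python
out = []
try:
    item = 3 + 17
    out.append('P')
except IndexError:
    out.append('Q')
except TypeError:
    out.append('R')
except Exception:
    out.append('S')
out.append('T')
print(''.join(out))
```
PT

No exception, try block completes normally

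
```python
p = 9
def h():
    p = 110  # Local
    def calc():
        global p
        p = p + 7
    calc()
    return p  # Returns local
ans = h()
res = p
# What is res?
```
16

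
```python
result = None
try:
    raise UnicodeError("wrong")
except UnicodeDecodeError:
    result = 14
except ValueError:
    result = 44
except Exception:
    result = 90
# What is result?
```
44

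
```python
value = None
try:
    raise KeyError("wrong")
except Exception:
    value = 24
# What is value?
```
24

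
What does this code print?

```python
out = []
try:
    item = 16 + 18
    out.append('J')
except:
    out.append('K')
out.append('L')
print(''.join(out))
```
JL

No exception, try block completes normally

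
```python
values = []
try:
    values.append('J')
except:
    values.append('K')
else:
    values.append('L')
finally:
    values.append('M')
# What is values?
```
['J', 'L', 'M']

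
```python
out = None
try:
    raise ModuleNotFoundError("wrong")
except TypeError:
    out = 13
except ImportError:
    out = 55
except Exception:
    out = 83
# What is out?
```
55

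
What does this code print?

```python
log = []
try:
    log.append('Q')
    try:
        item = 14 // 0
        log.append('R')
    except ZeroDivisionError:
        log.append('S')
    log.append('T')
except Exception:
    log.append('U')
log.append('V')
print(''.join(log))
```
QSTV

Inner exception caught by inner handler, outer continues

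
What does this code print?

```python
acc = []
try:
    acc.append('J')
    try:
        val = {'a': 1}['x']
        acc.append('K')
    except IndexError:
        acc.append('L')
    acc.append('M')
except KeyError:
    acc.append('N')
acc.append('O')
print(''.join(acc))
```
JNO

Inner handler doesn't match, propagates to outer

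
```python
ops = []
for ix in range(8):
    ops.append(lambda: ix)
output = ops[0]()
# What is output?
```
7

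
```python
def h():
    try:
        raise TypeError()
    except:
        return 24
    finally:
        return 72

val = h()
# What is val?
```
72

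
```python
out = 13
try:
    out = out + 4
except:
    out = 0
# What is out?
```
17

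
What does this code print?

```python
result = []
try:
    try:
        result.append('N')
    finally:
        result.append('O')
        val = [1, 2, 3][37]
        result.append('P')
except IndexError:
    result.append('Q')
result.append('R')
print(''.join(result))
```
NOQR

Exception in inner finally caught by outer except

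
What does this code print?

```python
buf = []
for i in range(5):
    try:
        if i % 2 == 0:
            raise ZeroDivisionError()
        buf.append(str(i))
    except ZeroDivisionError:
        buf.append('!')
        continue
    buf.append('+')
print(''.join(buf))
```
!1+!3+!

continue in except skips rest of loop body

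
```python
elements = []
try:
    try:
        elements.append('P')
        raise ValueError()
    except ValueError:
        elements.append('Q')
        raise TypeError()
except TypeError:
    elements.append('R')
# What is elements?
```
['P', 'Q', 'R']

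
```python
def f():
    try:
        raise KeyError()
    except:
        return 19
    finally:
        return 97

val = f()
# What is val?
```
97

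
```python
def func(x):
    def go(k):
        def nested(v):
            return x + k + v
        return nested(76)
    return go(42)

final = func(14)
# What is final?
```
132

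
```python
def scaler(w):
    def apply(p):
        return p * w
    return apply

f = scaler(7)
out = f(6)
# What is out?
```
42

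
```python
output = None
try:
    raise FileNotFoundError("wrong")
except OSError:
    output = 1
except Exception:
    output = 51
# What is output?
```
1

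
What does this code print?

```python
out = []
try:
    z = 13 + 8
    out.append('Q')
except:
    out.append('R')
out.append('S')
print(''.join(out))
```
QS

No exception, try block completes normally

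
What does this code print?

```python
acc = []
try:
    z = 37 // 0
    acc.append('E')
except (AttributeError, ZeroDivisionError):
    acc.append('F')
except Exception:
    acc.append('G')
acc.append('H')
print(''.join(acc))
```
FH

ZeroDivisionError matches tuple containing it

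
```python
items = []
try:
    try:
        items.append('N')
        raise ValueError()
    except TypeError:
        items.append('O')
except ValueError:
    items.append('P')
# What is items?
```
['N', 'P']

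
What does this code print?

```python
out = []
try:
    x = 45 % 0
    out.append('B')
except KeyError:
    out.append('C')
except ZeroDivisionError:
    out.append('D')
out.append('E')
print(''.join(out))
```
DE

ZeroDivisionError is caught by its specific handler, not KeyError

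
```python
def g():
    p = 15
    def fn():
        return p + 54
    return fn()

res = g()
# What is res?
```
69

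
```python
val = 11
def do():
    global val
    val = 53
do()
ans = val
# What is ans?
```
53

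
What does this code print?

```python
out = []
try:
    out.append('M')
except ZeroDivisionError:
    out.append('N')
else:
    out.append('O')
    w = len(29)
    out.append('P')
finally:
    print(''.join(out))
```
MO

Try succeeds, else appends 'O', TypeError in else is uncaught, finally prints before exception propagates ('P' never appended)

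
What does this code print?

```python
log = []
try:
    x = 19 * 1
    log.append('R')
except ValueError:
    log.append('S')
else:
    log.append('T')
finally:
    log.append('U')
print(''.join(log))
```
RTU

else runs before finally when no exception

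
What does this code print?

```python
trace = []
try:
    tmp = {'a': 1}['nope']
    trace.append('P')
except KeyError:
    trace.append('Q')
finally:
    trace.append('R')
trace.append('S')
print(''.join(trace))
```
QRS

finally always runs, even after exception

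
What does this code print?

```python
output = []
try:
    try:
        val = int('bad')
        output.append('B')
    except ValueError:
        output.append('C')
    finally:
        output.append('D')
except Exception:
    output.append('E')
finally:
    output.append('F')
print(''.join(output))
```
CDF

Both finally blocks run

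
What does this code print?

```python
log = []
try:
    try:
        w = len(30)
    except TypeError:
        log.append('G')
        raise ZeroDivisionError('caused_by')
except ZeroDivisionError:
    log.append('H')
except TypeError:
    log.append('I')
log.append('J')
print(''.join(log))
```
GHJ

ZeroDivisionError raised and caught, original TypeError not re-raised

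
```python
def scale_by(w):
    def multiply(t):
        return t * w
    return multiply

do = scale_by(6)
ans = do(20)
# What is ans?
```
120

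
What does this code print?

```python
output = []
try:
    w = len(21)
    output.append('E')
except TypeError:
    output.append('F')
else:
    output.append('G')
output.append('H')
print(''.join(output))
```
FH

else block skipped when exception is caught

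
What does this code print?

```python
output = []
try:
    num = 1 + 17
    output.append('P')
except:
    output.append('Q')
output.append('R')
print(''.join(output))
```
PR

No exception, try block completes normally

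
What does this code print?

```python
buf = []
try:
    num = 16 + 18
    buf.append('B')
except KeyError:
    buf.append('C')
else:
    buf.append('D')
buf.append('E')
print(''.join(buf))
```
BDE

else block runs when no exception occurs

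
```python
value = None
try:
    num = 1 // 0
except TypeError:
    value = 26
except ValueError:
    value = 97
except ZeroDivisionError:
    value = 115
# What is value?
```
115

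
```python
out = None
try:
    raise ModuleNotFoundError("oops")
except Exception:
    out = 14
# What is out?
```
14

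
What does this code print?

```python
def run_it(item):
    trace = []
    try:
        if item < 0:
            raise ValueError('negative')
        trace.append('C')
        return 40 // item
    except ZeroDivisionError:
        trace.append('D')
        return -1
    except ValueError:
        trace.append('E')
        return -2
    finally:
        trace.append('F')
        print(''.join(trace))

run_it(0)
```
CDF

item=0 causes ZeroDivisionError, caught, finally prints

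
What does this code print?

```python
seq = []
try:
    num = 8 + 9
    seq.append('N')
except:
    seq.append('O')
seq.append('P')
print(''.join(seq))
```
NP

No exception, try block completes normally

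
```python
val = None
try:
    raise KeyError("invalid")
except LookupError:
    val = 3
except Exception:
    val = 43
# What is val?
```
3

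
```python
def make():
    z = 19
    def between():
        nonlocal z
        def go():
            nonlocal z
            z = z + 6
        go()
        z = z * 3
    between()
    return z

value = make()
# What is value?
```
75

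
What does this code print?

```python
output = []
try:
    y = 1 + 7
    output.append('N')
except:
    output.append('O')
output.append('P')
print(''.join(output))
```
NP

No exception, try block completes normally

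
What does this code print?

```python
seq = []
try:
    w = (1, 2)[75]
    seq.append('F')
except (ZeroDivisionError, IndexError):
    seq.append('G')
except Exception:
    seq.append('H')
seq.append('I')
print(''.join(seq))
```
GI

IndexError matches tuple containing it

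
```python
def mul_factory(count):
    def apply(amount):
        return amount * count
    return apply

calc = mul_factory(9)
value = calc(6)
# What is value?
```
54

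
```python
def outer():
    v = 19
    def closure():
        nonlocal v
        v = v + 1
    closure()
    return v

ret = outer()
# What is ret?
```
20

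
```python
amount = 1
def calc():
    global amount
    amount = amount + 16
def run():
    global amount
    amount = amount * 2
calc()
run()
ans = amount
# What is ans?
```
34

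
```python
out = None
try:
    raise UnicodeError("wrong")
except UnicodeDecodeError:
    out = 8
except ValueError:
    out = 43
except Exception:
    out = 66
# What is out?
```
43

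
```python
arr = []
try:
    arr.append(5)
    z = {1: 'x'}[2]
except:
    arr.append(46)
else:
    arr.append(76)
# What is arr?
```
[5, 46]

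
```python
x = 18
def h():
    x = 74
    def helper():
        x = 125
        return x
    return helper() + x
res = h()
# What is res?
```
199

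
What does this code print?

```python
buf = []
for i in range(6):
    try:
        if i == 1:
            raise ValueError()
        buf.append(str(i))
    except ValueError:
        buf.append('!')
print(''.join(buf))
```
0!2345

Exception on i=1 caught, loop continues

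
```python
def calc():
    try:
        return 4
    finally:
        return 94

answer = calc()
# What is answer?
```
94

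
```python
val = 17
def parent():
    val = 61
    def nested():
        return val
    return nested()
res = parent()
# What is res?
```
61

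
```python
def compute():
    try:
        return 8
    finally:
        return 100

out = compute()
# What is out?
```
100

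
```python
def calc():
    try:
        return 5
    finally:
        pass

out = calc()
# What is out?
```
5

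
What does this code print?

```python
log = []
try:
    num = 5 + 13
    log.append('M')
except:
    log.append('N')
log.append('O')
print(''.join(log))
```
MO

No exception, try block completes normally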